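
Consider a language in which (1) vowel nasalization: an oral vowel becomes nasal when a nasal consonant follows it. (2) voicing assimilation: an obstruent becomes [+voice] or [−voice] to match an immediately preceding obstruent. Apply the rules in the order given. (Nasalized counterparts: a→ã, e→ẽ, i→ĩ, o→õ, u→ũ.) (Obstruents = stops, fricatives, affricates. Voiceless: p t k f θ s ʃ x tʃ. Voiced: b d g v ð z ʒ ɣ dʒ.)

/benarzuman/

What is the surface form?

[bẽnarzũmãn]

Rule 1: /e/ before nasal /n/ → [ẽ]
Rule 1: /u/ before nasal /m/ → [ũ]
Rule 1: /a/ before nasal /n/ → [ã]
After rule 1: bẽnarzũmãn
Rule 2: no segment meets the rule's conditions; no change.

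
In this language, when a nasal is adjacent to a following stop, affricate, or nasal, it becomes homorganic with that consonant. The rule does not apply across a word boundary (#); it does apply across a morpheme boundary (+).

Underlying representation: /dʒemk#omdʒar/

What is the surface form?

/m/ before /k/ (velar) → [ŋ]
/m/ before /dʒ/ (palatal) → [ɲ]

[dʒeŋk#oɲdʒar]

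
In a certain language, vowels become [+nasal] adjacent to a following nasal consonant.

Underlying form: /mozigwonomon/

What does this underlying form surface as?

/o/ before nasal /n/ → [õ]
/o/ before nasal /m/ → [õ]
/o/ before nasal /n/ → [õ]

[mozigwõnõmõn]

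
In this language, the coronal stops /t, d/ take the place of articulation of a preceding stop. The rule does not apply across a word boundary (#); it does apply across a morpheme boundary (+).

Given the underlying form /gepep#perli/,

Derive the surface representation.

no segment meets the rule's conditions; no change.

[gepep#perli]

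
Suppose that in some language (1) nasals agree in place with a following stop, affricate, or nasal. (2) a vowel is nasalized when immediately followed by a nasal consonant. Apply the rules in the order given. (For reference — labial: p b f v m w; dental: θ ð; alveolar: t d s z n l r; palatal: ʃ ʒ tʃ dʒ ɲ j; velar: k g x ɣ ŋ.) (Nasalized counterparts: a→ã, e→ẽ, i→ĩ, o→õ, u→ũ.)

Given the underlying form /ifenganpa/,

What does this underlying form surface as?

[ifẽŋgãmpa]

Rule 1: /n/ before /g/ (velar) → [ŋ]
Rule 1: /n/ before /p/ (labial) → [m]
After rule 1: ifeŋgampa
Rule 2: /e/ before nasal /ŋ/ → [ẽ]
Rule 2: /a/ before nasal /m/ → [ã]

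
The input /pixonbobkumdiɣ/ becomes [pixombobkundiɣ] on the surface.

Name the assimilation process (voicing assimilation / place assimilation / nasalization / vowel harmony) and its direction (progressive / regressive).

place assimilation, regressive

/n/→[m] /m/→[n].
Each target copies a feature from the following segment, so the direction is regressive.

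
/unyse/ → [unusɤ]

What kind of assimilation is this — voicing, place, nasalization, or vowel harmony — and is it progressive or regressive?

vowel harmony, progressive

/y/→[u] /e/→[ɤ].
Vowels agree with the first vowel, so the harmony is progressive.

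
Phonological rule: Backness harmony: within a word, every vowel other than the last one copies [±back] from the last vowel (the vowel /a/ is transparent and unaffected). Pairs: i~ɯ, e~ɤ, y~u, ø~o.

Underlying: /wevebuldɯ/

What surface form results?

[wɤvɤbuldɯ]

/e/ harmonizes with /ɯ/ ([+back]) → [ɤ]
/e/ harmonizes with /ɯ/ ([+back]) → [ɤ]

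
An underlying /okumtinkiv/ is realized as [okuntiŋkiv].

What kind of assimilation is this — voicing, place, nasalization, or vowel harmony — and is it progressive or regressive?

/m/→[n] /n/→[ŋ].
Each target copies a feature from the following segment, so the direction is regressive.

place assimilation, regressive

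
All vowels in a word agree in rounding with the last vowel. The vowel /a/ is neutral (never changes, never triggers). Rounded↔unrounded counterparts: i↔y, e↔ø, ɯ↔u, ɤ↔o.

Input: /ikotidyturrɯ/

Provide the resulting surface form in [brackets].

/o/ harmonizes with /ɯ/ ([-round]) → [ɤ]
/y/ harmonizes with /ɯ/ ([-round]) → [i]
/u/ harmonizes with /ɯ/ ([-round]) → [ɯ]

[ikɤtiditɯrrɯ]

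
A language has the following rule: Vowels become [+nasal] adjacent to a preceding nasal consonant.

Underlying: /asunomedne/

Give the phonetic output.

[asunõmẽdnẽ]

/o/ after nasal /n/ → [õ]
/e/ after nasal /m/ → [ẽ]
/e/ after nasal /n/ → [ẽ]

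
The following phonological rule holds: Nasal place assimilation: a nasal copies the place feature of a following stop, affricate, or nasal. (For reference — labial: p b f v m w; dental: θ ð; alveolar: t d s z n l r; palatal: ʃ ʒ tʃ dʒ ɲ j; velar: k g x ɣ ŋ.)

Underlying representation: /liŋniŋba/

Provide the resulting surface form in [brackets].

[linnimba]

/ŋ/ before /n/ (alveolar) → [n]
/ŋ/ before /b/ (labial) → [m]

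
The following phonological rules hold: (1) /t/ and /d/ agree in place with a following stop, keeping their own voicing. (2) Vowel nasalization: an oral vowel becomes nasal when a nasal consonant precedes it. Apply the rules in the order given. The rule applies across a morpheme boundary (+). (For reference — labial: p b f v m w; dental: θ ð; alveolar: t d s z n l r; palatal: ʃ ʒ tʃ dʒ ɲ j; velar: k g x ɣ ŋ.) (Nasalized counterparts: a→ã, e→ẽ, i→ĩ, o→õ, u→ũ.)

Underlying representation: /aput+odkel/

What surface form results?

Rule 1: /d/ before /k/ (velar) → [g]
After rule 1: aput+ogkel
Rule 2: no segment meets the rule's conditions; no change.

[aput+ogkel]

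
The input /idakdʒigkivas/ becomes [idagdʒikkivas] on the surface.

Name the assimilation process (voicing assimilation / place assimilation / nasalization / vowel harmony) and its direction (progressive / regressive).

/k/→[g] /g/→[k].
Each target copies a feature from the following segment, so the direction is regressive.

voicing assimilation, regressive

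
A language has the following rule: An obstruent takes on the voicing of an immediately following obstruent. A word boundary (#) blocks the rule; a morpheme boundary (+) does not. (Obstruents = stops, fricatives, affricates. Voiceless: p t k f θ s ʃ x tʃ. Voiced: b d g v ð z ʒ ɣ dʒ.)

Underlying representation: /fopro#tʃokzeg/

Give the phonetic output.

[fopro#tʃogzeg]

/k/ before /z/ (voiced) → [g]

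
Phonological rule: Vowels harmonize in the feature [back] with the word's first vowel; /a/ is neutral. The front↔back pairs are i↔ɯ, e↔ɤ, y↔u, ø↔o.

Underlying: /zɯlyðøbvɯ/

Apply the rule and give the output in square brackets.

/y/ harmonizes with /ɯ/ ([+back]) → [u]
/ø/ harmonizes with /ɯ/ ([+back]) → [o]

[zɯluðobvɯ]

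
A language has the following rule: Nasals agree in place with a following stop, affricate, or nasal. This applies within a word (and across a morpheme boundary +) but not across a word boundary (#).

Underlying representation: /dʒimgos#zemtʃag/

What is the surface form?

[dʒiŋgos#zeɲtʃag]

/m/ before /g/ (velar) → [ŋ]
/m/ before /tʃ/ (palatal) → [ɲ]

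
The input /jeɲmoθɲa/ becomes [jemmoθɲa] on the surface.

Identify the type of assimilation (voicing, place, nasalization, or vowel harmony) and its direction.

place assimilation, regressive

/ɲ/→[m].
Each target copies a feature from the following segment, so the direction is regressive.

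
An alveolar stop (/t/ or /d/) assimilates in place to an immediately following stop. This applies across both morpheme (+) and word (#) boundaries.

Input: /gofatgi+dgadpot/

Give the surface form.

[gofakgi+ggabpot]

/t/ before /g/ (velar) → [k]
/d/ before /g/ (velar) → [g]
/d/ before /p/ (labial) → [b]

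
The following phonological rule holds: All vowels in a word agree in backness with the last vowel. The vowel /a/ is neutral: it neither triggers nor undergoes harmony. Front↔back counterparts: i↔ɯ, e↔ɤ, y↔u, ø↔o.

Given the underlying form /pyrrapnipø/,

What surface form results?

[pyrrapnipø]

no segment meets the rule's conditions; no change.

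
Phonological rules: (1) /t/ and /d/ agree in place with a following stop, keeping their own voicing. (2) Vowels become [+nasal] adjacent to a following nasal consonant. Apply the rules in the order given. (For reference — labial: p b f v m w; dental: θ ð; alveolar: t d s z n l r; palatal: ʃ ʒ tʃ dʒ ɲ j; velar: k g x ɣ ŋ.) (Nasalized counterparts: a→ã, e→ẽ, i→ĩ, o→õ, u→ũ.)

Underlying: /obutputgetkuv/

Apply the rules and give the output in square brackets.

Rule 1: /t/ before /p/ (labial) → [p]
Rule 1: /t/ before /g/ (velar) → [k]
Rule 1: /t/ before /k/ (velar) → [k]
After rule 1: obuppukgekkuv
Rule 2: no segment meets the rule's conditions; no change.

[obuppukgekkuv]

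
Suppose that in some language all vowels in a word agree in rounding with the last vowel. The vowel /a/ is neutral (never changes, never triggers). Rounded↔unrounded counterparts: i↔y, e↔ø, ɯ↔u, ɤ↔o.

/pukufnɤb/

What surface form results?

/u/ harmonizes with /ɤ/ ([-round]) → [ɯ]
/u/ harmonizes with /ɤ/ ([-round]) → [ɯ]

[pɯkɯfnɤb]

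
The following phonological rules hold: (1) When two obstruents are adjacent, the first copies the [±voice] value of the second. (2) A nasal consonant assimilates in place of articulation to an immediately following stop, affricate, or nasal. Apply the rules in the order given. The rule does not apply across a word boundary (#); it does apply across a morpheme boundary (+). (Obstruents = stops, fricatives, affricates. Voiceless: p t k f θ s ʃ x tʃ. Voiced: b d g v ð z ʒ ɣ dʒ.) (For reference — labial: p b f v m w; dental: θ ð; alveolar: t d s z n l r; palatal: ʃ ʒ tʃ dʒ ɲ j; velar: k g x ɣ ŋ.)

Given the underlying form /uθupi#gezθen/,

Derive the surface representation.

[uθupi#gesθen]

Rule 1: /z/ before /θ/ (voiceless) → [s]
After rule 1: uθupi#gesθen
Rule 2: no segment meets the rule's conditions; no change.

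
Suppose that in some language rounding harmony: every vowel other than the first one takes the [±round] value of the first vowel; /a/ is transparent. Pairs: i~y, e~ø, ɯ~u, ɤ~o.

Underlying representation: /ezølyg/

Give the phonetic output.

[ezelig]

/ø/ harmonizes with /e/ ([-round]) → [e]
/y/ harmonizes with /e/ ([-round]) → [i]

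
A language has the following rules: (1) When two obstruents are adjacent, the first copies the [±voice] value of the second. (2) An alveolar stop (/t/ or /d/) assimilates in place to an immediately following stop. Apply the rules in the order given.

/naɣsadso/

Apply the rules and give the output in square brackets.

Rule 1: /ɣ/ before /s/ (voiceless) → [x]
Rule 1: /d/ before /s/ (voiceless) → [t]
After rule 1: naxsatso
Rule 2: no segment meets the rule's conditions; no change.

[naxsatso]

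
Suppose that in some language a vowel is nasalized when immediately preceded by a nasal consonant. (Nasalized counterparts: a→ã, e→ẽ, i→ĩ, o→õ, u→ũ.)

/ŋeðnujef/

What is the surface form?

[ŋẽðnũjef]

/e/ after nasal /ŋ/ → [ẽ]
/u/ after nasal /n/ → [ũ]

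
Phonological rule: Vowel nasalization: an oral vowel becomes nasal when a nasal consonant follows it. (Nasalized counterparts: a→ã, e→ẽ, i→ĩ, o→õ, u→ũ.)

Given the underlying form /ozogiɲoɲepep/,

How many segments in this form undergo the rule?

2

/i/ before nasal /ɲ/ → [ĩ]
/o/ before nasal /ɲ/ → [õ]
2 segments change.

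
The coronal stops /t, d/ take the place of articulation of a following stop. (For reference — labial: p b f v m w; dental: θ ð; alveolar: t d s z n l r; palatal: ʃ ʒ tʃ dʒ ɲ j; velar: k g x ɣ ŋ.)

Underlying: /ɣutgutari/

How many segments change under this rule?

/t/ before /g/ (velar) → [k]
1 segment changes.

1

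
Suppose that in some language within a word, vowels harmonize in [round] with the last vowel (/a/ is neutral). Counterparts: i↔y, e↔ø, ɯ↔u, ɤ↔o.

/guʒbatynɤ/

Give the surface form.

[gɯʒbatinɤ]

/u/ harmonizes with /ɤ/ ([-round]) → [ɯ]
/y/ harmonizes with /ɤ/ ([-round]) → [i]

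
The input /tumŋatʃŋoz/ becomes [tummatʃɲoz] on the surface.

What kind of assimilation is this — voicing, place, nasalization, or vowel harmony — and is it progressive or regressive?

place assimilation, progressive

/ŋ/→[m] /ŋ/→[ɲ].
Each target copies a feature from the preceding segment, so the direction is progressive.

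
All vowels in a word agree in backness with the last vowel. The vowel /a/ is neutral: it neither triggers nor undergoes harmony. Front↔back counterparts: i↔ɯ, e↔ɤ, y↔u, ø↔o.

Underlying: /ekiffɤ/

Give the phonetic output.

[ɤkɯffɤ]

/e/ harmonizes with /ɤ/ ([+back]) → [ɤ]
/i/ harmonizes with /ɤ/ ([+back]) → [ɯ]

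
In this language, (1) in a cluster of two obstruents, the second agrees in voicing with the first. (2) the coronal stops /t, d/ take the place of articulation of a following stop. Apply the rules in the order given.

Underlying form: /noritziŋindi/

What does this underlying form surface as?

Rule 1: /z/ after /t/ (voiceless) → [s]
After rule 1: noritsiŋindi
Rule 2: no segment meets the rule's conditions; no change.

[noritsiŋindi]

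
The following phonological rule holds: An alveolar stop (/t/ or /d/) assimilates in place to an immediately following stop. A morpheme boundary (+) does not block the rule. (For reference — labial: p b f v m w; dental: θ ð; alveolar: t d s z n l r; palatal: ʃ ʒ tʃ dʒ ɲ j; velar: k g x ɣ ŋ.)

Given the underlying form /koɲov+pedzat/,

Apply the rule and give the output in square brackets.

[koɲov+pedzat]

no segment meets the rule's conditions; no change.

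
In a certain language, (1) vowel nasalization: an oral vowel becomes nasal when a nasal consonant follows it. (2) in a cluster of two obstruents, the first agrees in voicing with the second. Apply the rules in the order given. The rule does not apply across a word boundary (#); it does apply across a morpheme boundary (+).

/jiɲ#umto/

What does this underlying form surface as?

[jĩɲ#ũmto]

Rule 1: /i/ before nasal /ɲ/ → [ĩ]
Rule 1: /u/ before nasal /m/ → [ũ]
After rule 1: jĩɲ#ũmto
Rule 2: no segment meets the rule's conditions; no change.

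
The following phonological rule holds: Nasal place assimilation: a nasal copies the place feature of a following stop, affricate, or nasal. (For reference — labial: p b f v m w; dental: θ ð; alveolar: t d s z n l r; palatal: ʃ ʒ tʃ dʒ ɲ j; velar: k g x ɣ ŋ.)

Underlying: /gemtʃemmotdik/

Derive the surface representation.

[geɲtʃemmotdik]

/m/ before /tʃ/ (palatal) → [ɲ]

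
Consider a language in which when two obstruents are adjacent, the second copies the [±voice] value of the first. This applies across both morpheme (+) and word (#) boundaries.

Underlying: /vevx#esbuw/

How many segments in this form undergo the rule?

/x/ after /v/ (voiced) → [ɣ]
/b/ after /s/ (voiceless) → [p]
2 segments change.

2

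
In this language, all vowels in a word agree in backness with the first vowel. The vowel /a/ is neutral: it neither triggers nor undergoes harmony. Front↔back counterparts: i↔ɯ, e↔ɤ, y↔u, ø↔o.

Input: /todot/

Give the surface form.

[todot]

no segment meets the rule's conditions; no change.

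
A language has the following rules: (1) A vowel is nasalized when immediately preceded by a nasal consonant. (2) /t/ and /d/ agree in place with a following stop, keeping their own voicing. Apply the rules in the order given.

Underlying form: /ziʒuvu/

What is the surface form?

Rule 1: no segment meets the rule's conditions; no change.
After rule 1: ziʒuvu
Rule 2: no segment meets the rule's conditions; no change.

[ziʒuvu]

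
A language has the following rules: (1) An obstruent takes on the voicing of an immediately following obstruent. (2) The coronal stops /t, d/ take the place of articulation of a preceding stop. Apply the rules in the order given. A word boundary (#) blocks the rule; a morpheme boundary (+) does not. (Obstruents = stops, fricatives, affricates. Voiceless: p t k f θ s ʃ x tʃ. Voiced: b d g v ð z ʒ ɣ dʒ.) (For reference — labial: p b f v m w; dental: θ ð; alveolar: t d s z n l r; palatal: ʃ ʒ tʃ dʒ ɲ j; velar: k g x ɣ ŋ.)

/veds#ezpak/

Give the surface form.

[vets#espak]

Rule 1: /d/ before /s/ (voiceless) → [t]
Rule 1: /z/ before /p/ (voiceless) → [s]
After rule 1: vets#espak
Rule 2: no segment meets the rule's conditions; no change.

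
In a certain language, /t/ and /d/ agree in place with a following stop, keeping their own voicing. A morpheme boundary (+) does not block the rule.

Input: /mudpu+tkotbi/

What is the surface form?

/d/ before /p/ (labial) → [b]
/t/ before /k/ (velar) → [k]
/t/ before /b/ (labial) → [p]

[mubpu+kkopbi]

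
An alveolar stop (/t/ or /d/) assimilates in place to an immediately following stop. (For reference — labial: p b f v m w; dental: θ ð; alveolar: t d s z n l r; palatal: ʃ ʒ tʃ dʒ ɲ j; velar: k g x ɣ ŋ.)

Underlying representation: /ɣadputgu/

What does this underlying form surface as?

/d/ before /p/ (labial) → [b]
/t/ before /g/ (velar) → [k]

[ɣabpukgu]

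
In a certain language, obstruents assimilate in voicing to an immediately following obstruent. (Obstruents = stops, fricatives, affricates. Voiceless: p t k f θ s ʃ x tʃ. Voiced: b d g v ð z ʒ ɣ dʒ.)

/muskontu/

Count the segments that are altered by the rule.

0

No segment meets the rule's conditions.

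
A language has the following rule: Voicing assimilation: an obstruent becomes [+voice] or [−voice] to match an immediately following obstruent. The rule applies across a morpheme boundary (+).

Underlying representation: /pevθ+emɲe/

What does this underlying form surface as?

[pefθ+emɲe]

/v/ before /θ/ (voiceless) → [f]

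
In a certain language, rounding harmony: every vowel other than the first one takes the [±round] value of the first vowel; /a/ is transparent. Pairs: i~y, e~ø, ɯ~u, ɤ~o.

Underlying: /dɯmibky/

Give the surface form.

/y/ harmonizes with /ɯ/ ([-round]) → [i]

[dɯmibki]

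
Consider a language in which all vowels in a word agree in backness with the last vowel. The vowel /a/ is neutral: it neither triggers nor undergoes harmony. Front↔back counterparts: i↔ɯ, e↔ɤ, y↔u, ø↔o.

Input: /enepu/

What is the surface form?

[ɤnɤpu]

/e/ harmonizes with /u/ ([+back]) → [ɤ]
/e/ harmonizes with /u/ ([+back]) → [ɤ]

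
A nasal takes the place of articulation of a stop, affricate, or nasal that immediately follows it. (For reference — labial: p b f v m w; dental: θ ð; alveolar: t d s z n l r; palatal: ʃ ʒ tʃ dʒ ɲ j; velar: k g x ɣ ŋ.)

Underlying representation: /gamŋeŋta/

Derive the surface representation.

/m/ before /ŋ/ (velar) → [ŋ]
/ŋ/ before /t/ (alveolar) → [n]

[gaŋŋenta]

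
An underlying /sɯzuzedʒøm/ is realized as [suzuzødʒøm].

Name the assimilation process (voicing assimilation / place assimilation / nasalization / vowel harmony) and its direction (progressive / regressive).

vowel harmony, regressive

/ɯ/→[u] /e/→[ø].
Vowels agree with the last vowel, so the harmony is regressive.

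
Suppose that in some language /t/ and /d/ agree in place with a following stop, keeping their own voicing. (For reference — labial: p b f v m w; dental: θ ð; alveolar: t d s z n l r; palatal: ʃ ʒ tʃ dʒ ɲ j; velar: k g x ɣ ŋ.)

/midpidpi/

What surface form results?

/d/ before /p/ (labial) → [b]
/d/ before /p/ (labial) → [b]

[mibpibpi]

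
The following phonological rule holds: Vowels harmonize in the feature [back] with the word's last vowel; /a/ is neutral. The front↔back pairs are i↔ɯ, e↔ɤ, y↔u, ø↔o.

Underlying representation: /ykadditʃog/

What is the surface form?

[ukaddɯtʃog]

/y/ harmonizes with /o/ ([+back]) → [u]
/i/ harmonizes with /o/ ([+back]) → [ɯ]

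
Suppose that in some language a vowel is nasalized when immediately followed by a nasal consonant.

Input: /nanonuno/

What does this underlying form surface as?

[nãnõnũno]

/a/ before nasal /n/ → [ã]
/o/ before nasal /n/ → [õ]
/u/ before nasal /n/ → [ũ]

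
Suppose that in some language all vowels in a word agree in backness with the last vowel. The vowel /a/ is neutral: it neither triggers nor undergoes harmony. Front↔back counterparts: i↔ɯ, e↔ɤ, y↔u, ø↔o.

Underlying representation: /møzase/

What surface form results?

no segment meets the rule's conditions; no change.

[møzase]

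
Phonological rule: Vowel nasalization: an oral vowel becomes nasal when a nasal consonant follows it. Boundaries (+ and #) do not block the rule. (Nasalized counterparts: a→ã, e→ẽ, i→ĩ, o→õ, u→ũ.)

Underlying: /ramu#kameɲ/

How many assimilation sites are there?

3

/a/ before nasal /m/ → [ã]
/a/ before nasal /m/ → [ã]
/e/ before nasal /ɲ/ → [ẽ]
3 segments change.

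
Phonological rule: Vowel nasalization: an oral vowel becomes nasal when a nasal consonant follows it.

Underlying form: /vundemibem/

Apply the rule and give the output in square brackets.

[vũndẽmibẽm]

/u/ before nasal /n/ → [ũ]
/e/ before nasal /m/ → [ẽ]
/e/ before nasal /m/ → [ẽ]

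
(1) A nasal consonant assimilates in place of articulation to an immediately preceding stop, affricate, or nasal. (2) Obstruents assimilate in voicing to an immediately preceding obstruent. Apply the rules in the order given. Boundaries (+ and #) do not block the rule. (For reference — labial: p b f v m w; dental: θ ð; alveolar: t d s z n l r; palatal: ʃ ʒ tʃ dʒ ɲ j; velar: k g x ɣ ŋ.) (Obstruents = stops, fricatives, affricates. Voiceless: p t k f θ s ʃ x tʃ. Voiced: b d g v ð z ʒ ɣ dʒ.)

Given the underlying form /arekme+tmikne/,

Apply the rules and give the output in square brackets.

Rule 1: /m/ after /k/ (velar) → [ŋ]
Rule 1: /m/ after /t/ (alveolar) → [n]
Rule 1: /n/ after /k/ (velar) → [ŋ]
After rule 1: arekŋe+tnikŋe
Rule 2: no segment meets the rule's conditions; no change.

[arekŋe+tnikŋe]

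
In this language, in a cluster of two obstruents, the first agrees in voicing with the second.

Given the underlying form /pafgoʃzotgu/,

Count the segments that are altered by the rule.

/f/ before /g/ (voiced) → [v]
/ʃ/ before /z/ (voiced) → [ʒ]
/t/ before /g/ (voiced) → [d]
3 segments change.

3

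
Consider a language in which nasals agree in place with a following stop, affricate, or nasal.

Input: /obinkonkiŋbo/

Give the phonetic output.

[obiŋkoŋkimbo]

/n/ before /k/ (velar) → [ŋ]
/n/ before /k/ (velar) → [ŋ]
/ŋ/ before /b/ (labial) → [m]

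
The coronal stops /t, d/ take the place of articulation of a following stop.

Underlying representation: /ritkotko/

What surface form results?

[rikkokko]

/t/ before /k/ (velar) → [k]
/t/ before /k/ (velar) → [k]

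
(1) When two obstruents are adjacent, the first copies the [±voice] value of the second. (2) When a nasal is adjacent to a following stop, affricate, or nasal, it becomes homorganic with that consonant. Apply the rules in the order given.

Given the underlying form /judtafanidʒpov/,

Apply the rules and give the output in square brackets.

[juttafanitʃpov]

Rule 1: /d/ before /t/ (voiceless) → [t]
Rule 1: /dʒ/ before /p/ (voiceless) → [tʃ]
After rule 1: juttafanitʃpov
Rule 2: no segment meets the rule's conditions; no change.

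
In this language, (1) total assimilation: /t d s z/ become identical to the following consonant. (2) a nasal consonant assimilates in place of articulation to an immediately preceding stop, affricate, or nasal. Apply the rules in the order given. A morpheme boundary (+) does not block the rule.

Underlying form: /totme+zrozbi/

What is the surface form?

[tomme+rrobbi]

Rule 1: /t/ before /m/ → [m] (total assimilation)
Rule 1: /z/ before /r/ → [r] (total assimilation)
Rule 1: /z/ before /b/ → [b] (total assimilation)
After rule 1: tomme+rrobbi
Rule 2: no segment meets the rule's conditions; no change.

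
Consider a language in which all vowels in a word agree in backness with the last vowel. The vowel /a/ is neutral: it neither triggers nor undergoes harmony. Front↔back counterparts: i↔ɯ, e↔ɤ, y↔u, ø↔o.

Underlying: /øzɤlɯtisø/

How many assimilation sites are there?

2

/ɤ/ harmonizes with /ø/ ([-back]) → [e]
/ɯ/ harmonizes with /ø/ ([-back]) → [i]
2 segments change.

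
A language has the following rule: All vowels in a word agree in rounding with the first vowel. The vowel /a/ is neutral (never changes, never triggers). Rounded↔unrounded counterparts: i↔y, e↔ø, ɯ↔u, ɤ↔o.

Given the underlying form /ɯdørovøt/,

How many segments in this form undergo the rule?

/ø/ harmonizes with /ɯ/ ([-round]) → [e]
/o/ harmonizes with /ɯ/ ([-round]) → [ɤ]
/ø/ harmonizes with /ɯ/ ([-round]) → [e]
3 segments change.

3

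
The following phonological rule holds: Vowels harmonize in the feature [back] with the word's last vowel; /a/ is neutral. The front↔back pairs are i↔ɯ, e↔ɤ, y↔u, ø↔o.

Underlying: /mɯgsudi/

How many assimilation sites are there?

/ɯ/ harmonizes with /i/ ([-back]) → [i]
/u/ harmonizes with /i/ ([-back]) → [y]
2 segments change.

2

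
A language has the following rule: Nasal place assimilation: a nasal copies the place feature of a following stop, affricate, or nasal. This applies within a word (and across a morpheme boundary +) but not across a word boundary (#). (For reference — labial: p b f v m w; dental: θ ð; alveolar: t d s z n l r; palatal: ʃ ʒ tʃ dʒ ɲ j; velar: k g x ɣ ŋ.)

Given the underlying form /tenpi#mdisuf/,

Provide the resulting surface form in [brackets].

/n/ before /p/ (labial) → [m]
/m/ before /d/ (alveolar) → [n]

[tempi#ndisuf]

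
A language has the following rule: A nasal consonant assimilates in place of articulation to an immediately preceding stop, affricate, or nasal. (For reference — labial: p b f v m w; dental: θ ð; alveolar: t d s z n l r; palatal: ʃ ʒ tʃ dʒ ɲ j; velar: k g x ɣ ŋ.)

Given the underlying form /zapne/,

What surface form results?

/n/ after /p/ (labial) → [m]

[zapme]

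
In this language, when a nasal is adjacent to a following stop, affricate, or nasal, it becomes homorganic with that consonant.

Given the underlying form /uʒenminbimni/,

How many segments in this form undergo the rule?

3

/n/ before /m/ (labial) → [m]
/n/ before /b/ (labial) → [m]
/m/ before /n/ (alveolar) → [n]
3 segments change.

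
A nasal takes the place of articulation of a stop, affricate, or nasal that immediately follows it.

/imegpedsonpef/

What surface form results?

[imegpedsompef]

/n/ before /p/ (labial) → [m]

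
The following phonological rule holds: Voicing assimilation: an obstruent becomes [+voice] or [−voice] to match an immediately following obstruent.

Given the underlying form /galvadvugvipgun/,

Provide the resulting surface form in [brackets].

/p/ before /g/ (voiced) → [b]

[galvadvugvibgun]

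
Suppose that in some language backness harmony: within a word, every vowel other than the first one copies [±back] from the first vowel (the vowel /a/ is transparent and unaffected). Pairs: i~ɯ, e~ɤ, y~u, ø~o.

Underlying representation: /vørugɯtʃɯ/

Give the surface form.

[vørygitʃi]

/u/ harmonizes with /ø/ ([-back]) → [y]
/ɯ/ harmonizes with /ø/ ([-back]) → [i]
/ɯ/ harmonizes with /ø/ ([-back]) → [i]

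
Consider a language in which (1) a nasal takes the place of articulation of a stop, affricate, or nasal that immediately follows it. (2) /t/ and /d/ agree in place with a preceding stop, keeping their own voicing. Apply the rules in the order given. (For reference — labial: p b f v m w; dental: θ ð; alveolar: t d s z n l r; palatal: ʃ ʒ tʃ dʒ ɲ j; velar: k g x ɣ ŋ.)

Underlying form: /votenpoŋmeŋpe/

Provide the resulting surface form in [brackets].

Rule 1: /n/ before /p/ (labial) → [m]
Rule 1: /ŋ/ before /m/ (labial) → [m]
Rule 1: /ŋ/ before /p/ (labial) → [m]
After rule 1: votempommempe
Rule 2: no segment meets the rule's conditions; no change.

[votempommempe]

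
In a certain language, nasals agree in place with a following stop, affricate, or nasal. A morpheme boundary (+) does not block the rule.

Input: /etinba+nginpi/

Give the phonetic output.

[etimba+ŋgimpi]

/n/ before /b/ (labial) → [m]
/n/ before /g/ (velar) → [ŋ]
/n/ before /p/ (labial) → [m]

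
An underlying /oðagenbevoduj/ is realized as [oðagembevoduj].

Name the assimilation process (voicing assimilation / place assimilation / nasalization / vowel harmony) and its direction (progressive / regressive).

place assimilation, regressive

/n/→[m].
Each target copies a feature from the following segment, so the direction is regressive.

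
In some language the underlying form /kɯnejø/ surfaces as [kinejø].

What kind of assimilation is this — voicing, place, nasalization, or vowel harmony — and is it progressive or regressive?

/ɯ/→[i].
Vowels agree with the last vowel, so the harmony is regressive.

vowel harmony, regressive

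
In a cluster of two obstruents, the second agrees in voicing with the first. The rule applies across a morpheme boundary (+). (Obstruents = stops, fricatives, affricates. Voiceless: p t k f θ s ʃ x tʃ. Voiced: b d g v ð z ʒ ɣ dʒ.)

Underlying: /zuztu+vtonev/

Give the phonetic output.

[zuzdu+vdonev]

/t/ after /z/ (voiced) → [d]
/t/ after /v/ (voiced) → [d]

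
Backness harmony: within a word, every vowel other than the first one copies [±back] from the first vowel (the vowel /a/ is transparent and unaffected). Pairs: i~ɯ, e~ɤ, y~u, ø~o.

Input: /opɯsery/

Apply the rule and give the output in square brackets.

/e/ harmonizes with /o/ ([+back]) → [ɤ]
/y/ harmonizes with /o/ ([+back]) → [u]

[opɯsɤru]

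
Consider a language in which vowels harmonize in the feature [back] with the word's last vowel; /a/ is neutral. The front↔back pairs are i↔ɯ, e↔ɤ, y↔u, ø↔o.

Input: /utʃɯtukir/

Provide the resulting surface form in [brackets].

[ytʃitykir]

/u/ harmonizes with /i/ ([-back]) → [y]
/ɯ/ harmonizes with /i/ ([-back]) → [i]
/u/ harmonizes with /i/ ([-back]) → [y]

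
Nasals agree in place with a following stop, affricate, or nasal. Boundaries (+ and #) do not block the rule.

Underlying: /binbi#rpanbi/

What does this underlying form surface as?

[bimbi#rpambi]

/n/ before /b/ (labial) → [m]
/n/ before /b/ (labial) → [m]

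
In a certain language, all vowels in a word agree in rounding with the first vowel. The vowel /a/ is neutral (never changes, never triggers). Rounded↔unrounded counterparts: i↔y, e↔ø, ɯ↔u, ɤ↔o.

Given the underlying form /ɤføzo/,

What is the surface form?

[ɤfezɤ]

/ø/ harmonizes with /ɤ/ ([-round]) → [e]
/o/ harmonizes with /ɤ/ ([-round]) → [ɤ]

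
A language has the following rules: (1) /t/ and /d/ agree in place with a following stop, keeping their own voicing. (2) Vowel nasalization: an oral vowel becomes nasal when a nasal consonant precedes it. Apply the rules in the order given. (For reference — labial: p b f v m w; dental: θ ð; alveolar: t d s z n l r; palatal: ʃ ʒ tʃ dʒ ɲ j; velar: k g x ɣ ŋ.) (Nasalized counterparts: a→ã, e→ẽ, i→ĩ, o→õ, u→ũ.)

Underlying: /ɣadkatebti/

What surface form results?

[ɣagkatebti]

Rule 1: /d/ before /k/ (velar) → [g]
After rule 1: ɣagkatebti
Rule 2: no segment meets the rule's conditions; no change.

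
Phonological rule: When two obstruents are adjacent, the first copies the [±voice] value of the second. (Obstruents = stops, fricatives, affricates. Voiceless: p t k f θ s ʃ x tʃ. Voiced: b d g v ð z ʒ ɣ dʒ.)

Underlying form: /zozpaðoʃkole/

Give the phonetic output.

[zospaðoʃkole]

/z/ before /p/ (voiceless) → [s]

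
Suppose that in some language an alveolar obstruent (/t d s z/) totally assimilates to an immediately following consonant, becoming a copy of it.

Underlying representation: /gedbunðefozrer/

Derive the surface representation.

/d/ before /b/ → [b] (total assimilation)
/z/ before /r/ → [r] (total assimilation)

[gebbunðeforrer]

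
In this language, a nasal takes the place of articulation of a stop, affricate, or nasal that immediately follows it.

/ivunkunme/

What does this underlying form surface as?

[ivuŋkumme]

/n/ before /k/ (velar) → [ŋ]
/n/ before /m/ (labial) → [m]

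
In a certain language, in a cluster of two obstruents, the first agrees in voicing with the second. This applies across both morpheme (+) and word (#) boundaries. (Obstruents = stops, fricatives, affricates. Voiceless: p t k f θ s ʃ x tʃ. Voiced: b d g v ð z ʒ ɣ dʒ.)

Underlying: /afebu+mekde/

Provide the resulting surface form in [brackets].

/k/ before /d/ (voiced) → [g]

[afebu+megde]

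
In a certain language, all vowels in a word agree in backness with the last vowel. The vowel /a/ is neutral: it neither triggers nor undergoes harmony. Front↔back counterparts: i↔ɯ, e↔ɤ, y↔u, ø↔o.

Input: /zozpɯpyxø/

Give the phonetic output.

/o/ harmonizes with /ø/ ([-back]) → [ø]
/ɯ/ harmonizes with /ø/ ([-back]) → [i]

[zøzpipyxø]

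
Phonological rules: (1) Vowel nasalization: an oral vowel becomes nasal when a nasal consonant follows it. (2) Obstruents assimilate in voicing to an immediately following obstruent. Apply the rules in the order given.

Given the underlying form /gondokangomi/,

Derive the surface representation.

Rule 1: /o/ before nasal /n/ → [õ]
Rule 1: /a/ before nasal /n/ → [ã]
Rule 1: /o/ before nasal /m/ → [õ]
After rule 1: gõndokãngõmi
Rule 2: no segment meets the rule's conditions; no change.

[gõndokãngõmi]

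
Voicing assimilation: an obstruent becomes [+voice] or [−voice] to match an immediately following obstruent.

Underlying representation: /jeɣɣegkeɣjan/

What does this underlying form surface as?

[jeɣɣekkeɣjan]

/g/ before /k/ (voiceless) → [k]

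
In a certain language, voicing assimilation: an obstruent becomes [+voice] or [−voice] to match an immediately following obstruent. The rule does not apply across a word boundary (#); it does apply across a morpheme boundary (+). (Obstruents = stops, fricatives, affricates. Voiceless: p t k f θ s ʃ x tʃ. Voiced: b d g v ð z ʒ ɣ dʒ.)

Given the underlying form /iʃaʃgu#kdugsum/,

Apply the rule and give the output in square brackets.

[iʃaʒgu#gduksum]

/ʃ/ before /g/ (voiced) → [ʒ]
/k/ before /d/ (voiced) → [g]
/g/ before /s/ (voiceless) → [k]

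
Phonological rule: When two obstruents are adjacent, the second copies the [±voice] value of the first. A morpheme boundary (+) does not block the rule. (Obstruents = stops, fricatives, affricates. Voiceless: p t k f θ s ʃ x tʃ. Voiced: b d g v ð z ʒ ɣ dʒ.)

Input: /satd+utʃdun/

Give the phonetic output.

[satt+utʃtun]

/d/ after /t/ (voiceless) → [t]
/d/ after /tʃ/ (voiceless) → [t]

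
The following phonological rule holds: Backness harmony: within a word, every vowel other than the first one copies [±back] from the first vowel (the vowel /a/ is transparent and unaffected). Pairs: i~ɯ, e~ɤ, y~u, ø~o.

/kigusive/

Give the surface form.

/u/ harmonizes with /i/ ([-back]) → [y]

[kigysive]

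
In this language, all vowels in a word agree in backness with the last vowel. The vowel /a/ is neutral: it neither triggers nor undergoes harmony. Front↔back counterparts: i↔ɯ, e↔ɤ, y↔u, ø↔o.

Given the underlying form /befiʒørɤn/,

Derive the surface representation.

[bɤfɯʒorɤn]

/e/ harmonizes with /ɤ/ ([+back]) → [ɤ]
/i/ harmonizes with /ɤ/ ([+back]) → [ɯ]
/ø/ harmonizes with /ɤ/ ([+back]) → [o]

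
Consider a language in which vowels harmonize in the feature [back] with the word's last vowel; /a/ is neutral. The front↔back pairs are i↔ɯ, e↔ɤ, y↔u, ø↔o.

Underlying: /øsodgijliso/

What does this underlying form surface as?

[osodgɯjlɯso]

/ø/ harmonizes with /o/ ([+back]) → [o]
/i/ harmonizes with /o/ ([+back]) → [ɯ]
/i/ harmonizes with /o/ ([+back]) → [ɯ]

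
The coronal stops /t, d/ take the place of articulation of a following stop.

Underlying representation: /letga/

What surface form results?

/t/ before /g/ (velar) → [k]

[lekga]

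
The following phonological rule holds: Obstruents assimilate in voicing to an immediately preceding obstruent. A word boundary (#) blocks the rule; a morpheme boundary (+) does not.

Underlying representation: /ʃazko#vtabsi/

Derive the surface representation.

[ʃazgo#vdabzi]

/k/ after /z/ (voiced) → [g]
/t/ after /v/ (voiced) → [d]
/s/ after /b/ (voiced) → [z]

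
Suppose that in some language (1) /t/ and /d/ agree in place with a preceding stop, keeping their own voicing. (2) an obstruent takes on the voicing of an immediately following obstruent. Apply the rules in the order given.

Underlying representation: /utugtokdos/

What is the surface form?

[utukkoggos]

Rule 1: /t/ after /g/ (velar) → [k]
Rule 1: /d/ after /k/ (velar) → [g]
After rule 1: utugkokgos
Rule 2: /g/ before /k/ (voiceless) → [k]
Rule 2: /k/ before /g/ (voiced) → [g]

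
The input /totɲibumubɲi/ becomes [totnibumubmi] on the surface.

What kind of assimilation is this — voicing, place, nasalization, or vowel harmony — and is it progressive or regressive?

/ɲ/→[n] /ɲ/→[m].
Each target copies a feature from the preceding segment, so the direction is progressive.

place assimilation, progressive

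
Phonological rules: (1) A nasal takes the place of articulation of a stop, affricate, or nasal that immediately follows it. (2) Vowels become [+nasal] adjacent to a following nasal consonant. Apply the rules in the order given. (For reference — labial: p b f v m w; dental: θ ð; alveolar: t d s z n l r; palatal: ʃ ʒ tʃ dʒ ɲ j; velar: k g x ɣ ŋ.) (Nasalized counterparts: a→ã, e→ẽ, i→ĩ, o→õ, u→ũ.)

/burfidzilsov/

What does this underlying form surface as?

[burfidzilsov]

Rule 1: no segment meets the rule's conditions; no change.
After rule 1: burfidzilsov
Rule 2: no segment meets the rule's conditions; no change.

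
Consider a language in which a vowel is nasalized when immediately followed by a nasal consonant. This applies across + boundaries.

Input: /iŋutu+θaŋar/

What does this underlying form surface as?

/i/ before nasal /ŋ/ → [ĩ]
/a/ before nasal /ŋ/ → [ã]

[ĩŋutu+θãŋar]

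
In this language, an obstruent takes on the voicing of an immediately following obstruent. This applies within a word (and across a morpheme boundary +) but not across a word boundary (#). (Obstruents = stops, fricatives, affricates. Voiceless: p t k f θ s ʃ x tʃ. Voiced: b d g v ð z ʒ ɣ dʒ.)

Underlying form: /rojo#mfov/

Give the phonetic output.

no segment meets the rule's conditions; no change.

[rojo#mfov]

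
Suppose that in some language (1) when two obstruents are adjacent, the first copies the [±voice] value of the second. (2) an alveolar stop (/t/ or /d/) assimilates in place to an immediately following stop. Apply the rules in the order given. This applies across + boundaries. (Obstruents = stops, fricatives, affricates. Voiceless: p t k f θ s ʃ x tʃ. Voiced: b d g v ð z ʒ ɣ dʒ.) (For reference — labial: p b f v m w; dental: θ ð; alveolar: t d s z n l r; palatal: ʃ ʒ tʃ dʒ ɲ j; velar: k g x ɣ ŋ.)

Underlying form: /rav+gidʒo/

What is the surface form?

Rule 1: no segment meets the rule's conditions; no change.
After rule 1: rav+gidʒo
Rule 2: no segment meets the rule's conditions; no change.

[rav+gidʒo]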